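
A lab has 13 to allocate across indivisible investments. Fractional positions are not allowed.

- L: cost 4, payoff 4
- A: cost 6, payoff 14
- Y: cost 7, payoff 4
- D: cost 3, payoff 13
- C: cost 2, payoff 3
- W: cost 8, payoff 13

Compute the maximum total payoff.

A + D + C: cost 6 + 3 + 2 = 11 ≤ 13, payoff 14 + 13 + 3 = 30.
L + A + D: cost 4 + 6 + 3 = 13 ≤ 13, payoff 4 + 14 + 13 = 31.
D + C + W: cost 3 + 2 + 8 = 13 ≤ 13, payoff 13 + 3 + 13 = 29.
Best is L, A, and D with total payoff 31.

31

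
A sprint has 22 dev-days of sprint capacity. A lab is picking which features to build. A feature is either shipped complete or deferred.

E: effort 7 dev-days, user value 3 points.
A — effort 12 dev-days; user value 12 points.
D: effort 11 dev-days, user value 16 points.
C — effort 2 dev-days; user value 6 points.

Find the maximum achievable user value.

25

This is a 0-1 knapsack instance.
D + C: effort 11 + 2 = 13 ≤ 22, user value 16 + 6 = 22.
E + D + C: effort 7 + 11 + 2 = 20 ≤ 22, user value 3 + 16 + 6 = 25.
Best is E, D, and C with total user value 25.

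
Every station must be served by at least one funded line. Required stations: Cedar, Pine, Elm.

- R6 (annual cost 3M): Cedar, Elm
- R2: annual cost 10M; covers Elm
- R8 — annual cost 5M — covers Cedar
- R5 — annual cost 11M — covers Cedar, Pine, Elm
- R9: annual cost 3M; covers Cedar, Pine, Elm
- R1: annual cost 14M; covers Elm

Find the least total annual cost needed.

R9 alone covers Cedar, Pine, Elm — every station.
Total annual cost: 3.
No cover costs less than 3.

3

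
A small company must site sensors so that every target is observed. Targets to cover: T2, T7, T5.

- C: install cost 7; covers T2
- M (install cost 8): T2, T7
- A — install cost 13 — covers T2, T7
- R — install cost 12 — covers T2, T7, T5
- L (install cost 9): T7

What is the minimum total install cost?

12

The greedy cost-per-new-target heuristic would pick M and R for 20, but a cheaper cover exists.
R alone covers T2, T7, T5 — every target.
Total install cost: 12.
No cover costs less than 12.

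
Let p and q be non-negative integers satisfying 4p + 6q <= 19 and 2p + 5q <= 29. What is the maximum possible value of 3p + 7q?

21

(p,q)=(0,3): 4·0+6·3=18≤19, 2·0+5·3=15≤29, objective 21.
(p,q)=(1,2): 4·1+6·2=16≤19, 2·1+5·2=12≤29, objective 17.
(p,q)=(0,2): 4·0+6·2=12≤19, 2·0+5·2=10≤29, objective 14.
No feasible integer point exceeds 21.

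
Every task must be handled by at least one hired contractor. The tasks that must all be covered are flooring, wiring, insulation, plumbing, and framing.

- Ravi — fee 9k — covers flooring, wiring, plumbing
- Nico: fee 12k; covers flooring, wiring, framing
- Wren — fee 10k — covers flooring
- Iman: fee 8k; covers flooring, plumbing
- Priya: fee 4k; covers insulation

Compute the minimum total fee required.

24

The greedy cost-per-new-task heuristic would pick Ravi, Priya, and Nico for 25, but a cheaper cover exists.
Choose Nico, Iman, and Priya: together they cover flooring, wiring, insulation, plumbing, framing — every task.
Total fee: 12 + 8 + 4 = 24.
No cover costs less than 24.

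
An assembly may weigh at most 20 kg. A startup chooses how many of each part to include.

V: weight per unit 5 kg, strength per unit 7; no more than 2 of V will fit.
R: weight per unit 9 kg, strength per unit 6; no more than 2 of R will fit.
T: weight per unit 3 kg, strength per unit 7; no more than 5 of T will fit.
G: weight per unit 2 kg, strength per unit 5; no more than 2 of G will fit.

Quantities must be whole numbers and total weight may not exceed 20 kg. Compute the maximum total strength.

G has the best ratio (5/2); taking only G gives at most 2×5 = 10 (stopped by the supply cap of 2).
Mixing does better — 5×T and 2×G: weight 19 ≤ 20, strength 5·7 + 2·5 = 45.

45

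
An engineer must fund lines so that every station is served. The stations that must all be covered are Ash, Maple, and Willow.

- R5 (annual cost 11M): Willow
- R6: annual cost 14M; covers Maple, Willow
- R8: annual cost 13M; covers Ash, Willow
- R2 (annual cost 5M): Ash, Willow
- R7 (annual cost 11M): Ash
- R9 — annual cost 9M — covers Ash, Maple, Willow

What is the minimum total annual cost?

9

The greedy cost-per-new-station heuristic would pick R2 and R9 for 14, but a cheaper cover exists.
R9 alone covers Ash, Maple, Willow — every station.
Total annual cost: 9.
No cover costs less than 9.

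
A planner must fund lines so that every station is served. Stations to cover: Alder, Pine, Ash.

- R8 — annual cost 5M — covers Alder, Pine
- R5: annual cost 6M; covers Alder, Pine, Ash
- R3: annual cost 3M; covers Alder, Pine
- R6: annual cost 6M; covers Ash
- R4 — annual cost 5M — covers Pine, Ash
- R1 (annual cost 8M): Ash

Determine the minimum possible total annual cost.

6

R5 alone covers Alder, Pine, Ash — every station.
Total annual cost: 6.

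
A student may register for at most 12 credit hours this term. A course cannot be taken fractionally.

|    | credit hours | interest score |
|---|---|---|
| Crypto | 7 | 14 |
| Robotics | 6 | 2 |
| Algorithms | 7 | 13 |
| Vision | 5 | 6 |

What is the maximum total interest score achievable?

This is a 0-1 knapsack instance.
Take Crypto and Vision: credit hours 7 + 5 = 12 ≤ 12, interest score 14 + 6 = 20.
No other feasible combination does better.

20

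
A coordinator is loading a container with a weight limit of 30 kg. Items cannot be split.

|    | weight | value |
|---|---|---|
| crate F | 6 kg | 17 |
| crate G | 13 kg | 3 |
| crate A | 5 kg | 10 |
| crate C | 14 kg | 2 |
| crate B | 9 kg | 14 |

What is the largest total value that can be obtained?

This is an integer program with binary decision variables.
Allowing fractional choices, the relaxed optimum would be about 43.3, but items are indivisible.
crate F + crate G + crate B: weight 6 + 13 + 9 = 28 ≤ 30, value 17 + 3 + 14 = 34.
crate F + crate A + crate B: weight 6 + 5 + 9 = 20 ≤ 30, value 17 + 10 + 14 = 41.
crate F + crate C + crate B: weight 6 + 14 + 9 = 29 ≤ 30, value 17 + 2 + 14 = 33.
Best is crate F, crate A, and crate B with total value 41.

41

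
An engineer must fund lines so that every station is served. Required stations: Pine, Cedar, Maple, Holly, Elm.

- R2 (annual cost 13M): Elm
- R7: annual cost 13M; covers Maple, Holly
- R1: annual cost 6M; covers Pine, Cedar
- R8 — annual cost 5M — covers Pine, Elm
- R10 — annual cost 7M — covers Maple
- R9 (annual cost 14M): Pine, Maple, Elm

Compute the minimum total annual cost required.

24

Choose R7, R1, and R8: together they cover Pine, Cedar, Maple, Holly, Elm — every station.
Total annual cost: 13 + 6 + 5 = 24.
No cover costs less than 24.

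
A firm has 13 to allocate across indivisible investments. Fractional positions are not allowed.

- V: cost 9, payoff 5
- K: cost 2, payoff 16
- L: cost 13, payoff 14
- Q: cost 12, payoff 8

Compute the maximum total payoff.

21

This is an integer program with binary decision variables.
Allowing fractional choices, the relaxed optimum would be about 27.8, but investments are indivisible.
V + K: cost 9 + 2 = 11 ≤ 13, payoff 5 + 16 = 21.
K: cost 2 ≤ 13, payoff 16.
L: cost 13 ≤ 13, payoff 14.
Best is V and K with total payoff 21.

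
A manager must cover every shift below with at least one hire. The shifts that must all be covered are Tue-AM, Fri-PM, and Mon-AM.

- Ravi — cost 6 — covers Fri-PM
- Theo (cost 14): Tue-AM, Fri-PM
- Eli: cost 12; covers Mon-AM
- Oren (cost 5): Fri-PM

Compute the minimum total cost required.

This is a weighted set-cover instance.
The greedy cost-per-new-shift heuristic would pick Oren, Eli, and Theo for 31, but a cheaper cover exists.
Choose Theo and Eli: together they cover Tue-AM, Fri-PM, Mon-AM — every shift.
Total cost: 14 + 12 = 26.
No cover costs less than 26.

26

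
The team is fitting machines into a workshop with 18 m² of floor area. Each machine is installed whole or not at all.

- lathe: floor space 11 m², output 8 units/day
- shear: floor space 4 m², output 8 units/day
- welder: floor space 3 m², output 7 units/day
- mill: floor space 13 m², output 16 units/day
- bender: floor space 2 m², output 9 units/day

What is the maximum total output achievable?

32

Take welder, mill, and bender: floor space 3 + 13 + 2 = 18 ≤ 18, output 7 + 16 + 9 = 32.
No other feasible combination does better.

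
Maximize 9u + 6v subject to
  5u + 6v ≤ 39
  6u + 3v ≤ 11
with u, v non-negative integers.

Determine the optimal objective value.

18

The continuous relaxation peaks at (0, 3.67) with value 22.00; rounding to a feasible lattice point costs some objective.
(u,v)=(0,3): 5·0+6·3=18≤39, 6·0+3·3=9≤11, objective 18.
(u,v)=(0,2): 5·0+6·2=12≤39, 6·0+3·2=6≤11, objective 12.
Maximum is 18 at (u,v)=(0,3).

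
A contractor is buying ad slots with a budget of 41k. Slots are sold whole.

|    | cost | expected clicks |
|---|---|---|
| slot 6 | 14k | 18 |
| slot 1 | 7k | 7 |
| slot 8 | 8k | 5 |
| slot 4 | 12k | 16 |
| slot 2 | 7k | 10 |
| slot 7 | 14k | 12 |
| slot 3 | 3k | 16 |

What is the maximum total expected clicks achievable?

Allowing fractional choices, the relaxed optimum would be about 65.0, but ad slots are indivisible.
slot 6 + slot 4 + slot 2 + slot 3: cost 14 + 12 + 7 + 3 = 36 ≤ 41, expected clicks 18 + 16 + 10 + 16 = 60.
slot 6 + slot 2 + slot 7 + slot 3: cost 14 + 7 + 14 + 3 = 38 ≤ 41, expected clicks 18 + 10 + 12 + 16 = 56.
slot 6 + slot 1 + slot 4 + slot 3: cost 14 + 7 + 12 + 3 = 36 ≤ 41, expected clicks 18 + 7 + 16 + 16 = 57.
Best is slot 6, slot 4, slot 2, and slot 3 with total expected clicks 60.

60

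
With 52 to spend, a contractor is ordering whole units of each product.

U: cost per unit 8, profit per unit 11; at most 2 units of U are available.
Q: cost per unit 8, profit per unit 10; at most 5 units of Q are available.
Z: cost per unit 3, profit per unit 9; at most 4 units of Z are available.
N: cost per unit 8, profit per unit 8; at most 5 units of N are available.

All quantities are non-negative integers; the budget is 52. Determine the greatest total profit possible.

88

Take 2×U, 3×Q, and 4×Z: cost 52 ≤ 52, profit 2·11 + 3·10 + 4·9 = 88.
Z has the best ratio (9/3) and is taken to its limit of 4; remaining capacity is filled optimally with the others.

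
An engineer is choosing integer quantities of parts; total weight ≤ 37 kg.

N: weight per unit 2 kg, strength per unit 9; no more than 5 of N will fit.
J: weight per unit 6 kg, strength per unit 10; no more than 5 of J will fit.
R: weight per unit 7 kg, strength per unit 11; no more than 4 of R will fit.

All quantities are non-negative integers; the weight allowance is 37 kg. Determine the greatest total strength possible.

88

This is a bounded integer knapsack.
N has the best ratio (9/2); taking only N gives at most 5×9 = 45 (stopped by the supply cap of 5).
Mixing does better — 5×N, 1×J, and 3×R: weight 37 ≤ 37, strength 5·9 + 1·10 + 3·11 = 88.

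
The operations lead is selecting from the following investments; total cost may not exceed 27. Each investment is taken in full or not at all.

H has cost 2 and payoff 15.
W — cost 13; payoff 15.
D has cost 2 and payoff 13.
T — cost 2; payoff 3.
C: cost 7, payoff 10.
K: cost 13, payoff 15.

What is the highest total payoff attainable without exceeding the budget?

This is a 0-1 knapsack instance.
H + D + T + C + K: cost 2 + 2 + 2 + 7 + 13 = 26 ≤ 27, payoff 15 + 13 + 3 + 10 + 15 = 56.
H + W + D + T + C: cost 2 + 13 + 2 + 2 + 7 = 26 ≤ 27, payoff 15 + 15 + 13 + 3 + 10 = 56.
The maximum payoff is 56; one optimal choice is H, W, D, T, and C.

56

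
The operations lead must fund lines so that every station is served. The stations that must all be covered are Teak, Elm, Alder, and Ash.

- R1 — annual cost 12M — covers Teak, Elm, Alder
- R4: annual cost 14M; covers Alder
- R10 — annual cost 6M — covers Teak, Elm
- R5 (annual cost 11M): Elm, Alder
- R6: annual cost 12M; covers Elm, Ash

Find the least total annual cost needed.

The greedy cost-per-new-station heuristic would pick R10, R5, and R6 for 29, but a cheaper cover exists.
Choose R1 and R6: together they cover Teak, Elm, Alder, Ash — every station.
Total annual cost: 12 + 12 = 24.
No cover costs less than 24.

24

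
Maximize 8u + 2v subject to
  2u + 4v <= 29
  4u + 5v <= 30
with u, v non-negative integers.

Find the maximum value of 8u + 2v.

(u,v)=(7,0): 2·7+4·0=14≤29, 4·7+5·0=28≤30, objective 56.
(u,v)=(6,1): 2·6+4·1=16≤29, 4·6+5·1=29≤30, objective 50.
(u,v)=(6,0): 2·6+4·0=12≤29, 4·6+5·0=24≤30, objective 48.
Maximum is 56 at (u,v)=(7,0).

56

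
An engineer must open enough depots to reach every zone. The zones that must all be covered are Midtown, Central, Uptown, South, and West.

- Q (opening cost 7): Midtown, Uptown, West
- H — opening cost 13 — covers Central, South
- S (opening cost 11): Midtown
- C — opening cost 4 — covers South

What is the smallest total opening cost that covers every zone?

20

This is a weighted set-cover instance.
The greedy cost-per-new-zone heuristic would pick Q, C, and H for 24, but a cheaper cover exists.
Choose Q and H: together they cover Midtown, Central, Uptown, South, West — every zone.
Total opening cost: 7 + 13 = 20.
No cover costs less than 20.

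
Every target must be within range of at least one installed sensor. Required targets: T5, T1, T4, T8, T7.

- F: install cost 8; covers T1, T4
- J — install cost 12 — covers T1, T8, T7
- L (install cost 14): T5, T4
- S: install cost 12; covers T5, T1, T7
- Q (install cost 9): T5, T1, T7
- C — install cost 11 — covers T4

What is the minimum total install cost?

The greedy cost-per-new-target heuristic would pick Q, F, and J for 29, but a cheaper cover exists.
Choose J and L: together they cover T5, T1, T4, T8, T7 — every target.
Total install cost: 12 + 14 = 26.
No cover costs less than 26.

26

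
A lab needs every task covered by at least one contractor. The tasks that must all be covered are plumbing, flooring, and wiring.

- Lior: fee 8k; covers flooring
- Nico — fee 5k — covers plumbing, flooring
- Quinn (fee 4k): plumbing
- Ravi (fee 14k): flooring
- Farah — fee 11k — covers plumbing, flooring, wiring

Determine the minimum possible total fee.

11

The greedy cost-per-new-task heuristic would pick Nico and Farah for 16, but a cheaper cover exists.
Farah alone covers plumbing, flooring, wiring — every task.
Total fee: 11.
No cover costs less than 11.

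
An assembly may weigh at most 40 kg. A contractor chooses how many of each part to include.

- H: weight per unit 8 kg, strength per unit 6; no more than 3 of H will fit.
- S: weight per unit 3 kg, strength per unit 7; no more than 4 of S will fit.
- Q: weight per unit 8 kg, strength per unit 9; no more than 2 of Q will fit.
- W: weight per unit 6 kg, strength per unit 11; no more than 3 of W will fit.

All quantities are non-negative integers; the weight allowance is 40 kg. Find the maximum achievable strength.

70

Take 4×S, 1×Q, and 3×W: weight 38 ≤ 40, strength 4·7 + 1·9 + 3·11 = 70.
S has the best ratio (7/3) and is taken to its limit of 4; remaining capacity is filled optimally with the others.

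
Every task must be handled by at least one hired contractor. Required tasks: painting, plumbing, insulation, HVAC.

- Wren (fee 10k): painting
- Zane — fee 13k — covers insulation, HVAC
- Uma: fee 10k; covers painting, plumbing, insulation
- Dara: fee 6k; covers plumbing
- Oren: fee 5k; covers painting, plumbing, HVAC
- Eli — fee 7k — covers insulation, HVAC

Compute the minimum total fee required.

12

Choose Oren and Eli: together they cover painting, plumbing, insulation, HVAC — every task.
Total fee: 5 + 7 = 12.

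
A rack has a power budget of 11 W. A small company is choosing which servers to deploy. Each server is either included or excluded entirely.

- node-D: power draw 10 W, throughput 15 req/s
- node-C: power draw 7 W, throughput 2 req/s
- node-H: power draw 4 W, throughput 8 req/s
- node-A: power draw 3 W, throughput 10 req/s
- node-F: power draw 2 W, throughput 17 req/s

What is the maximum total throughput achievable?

node-H + node-F: power draw 4 + 2 = 6 ≤ 11, throughput 8 + 17 = 25.
node-H + node-A + node-F: power draw 4 + 3 + 2 = 9 ≤ 11, throughput 8 + 10 + 17 = 35.
node-A + node-F: power draw 3 + 2 = 5 ≤ 11, throughput 10 + 17 = 27.
Best is node-H, node-A, and node-F with total throughput 35.

35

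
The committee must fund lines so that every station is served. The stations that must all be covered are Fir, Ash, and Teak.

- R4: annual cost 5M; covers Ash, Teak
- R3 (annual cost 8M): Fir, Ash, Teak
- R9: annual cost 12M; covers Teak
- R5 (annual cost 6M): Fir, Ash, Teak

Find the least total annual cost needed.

6

R5 alone covers Fir, Ash, Teak — every station.
Total annual cost: 6.
No cover costs less than 6.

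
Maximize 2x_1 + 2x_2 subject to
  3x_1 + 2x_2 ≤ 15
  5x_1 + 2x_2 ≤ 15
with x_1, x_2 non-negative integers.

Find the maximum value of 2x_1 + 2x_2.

(x_1,x_2)=(0,7) is feasible, giving 14.
(x_1,x_2)=(0,6) is feasible, giving 12.
The best lattice point is (0,7), giving 14.

14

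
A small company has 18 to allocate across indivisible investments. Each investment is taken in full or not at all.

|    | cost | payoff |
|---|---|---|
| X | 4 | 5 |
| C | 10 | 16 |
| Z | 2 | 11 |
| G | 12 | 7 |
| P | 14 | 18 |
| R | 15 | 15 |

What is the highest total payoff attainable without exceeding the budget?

This is a 0-1 knapsack instance.
Z + P: cost 2 + 14 = 16 ≤ 18, payoff 11 + 18 = 29.
C + Z: cost 10 + 2 = 12 ≤ 18, payoff 16 + 11 = 27.
X + C + Z: cost 4 + 10 + 2 = 16 ≤ 18, payoff 5 + 16 + 11 = 32.
Best is X, C, and Z with total payoff 32.

32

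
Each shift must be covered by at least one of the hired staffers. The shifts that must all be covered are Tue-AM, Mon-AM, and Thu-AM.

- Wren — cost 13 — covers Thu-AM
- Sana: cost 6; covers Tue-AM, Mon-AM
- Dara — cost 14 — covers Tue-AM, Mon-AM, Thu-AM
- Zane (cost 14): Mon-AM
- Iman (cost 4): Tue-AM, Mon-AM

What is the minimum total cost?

The greedy cost-per-new-shift heuristic would pick Iman and Wren for 17, but a cheaper cover exists.
Dara alone covers Tue-AM, Mon-AM, Thu-AM — every shift.
Total cost: 14.
No cover costs less than 14.

14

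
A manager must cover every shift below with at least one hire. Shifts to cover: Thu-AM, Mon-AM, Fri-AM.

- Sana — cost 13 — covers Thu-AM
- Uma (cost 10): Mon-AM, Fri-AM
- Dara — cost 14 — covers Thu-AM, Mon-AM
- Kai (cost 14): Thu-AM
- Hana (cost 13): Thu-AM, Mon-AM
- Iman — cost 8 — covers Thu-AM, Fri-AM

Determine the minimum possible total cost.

This is an integer covering problem.
Choose Uma and Iman: together they cover Thu-AM, Mon-AM, Fri-AM — every shift.
Total cost: 10 + 8 = 18.
No cover costs less than 18.

18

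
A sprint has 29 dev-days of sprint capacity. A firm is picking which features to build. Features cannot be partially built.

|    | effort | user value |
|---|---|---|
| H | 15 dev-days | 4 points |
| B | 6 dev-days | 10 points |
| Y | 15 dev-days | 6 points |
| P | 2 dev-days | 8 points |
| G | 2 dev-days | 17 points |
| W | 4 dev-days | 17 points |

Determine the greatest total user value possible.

58

Take B, Y, P, G, and W: effort 6 + 15 + 2 + 2 + 4 = 29 ≤ 29, user value 10 + 6 + 8 + 17 + 17 = 58.
No other feasible combination does better.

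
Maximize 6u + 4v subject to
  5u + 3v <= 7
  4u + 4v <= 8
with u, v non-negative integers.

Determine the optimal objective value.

Relaxing integrality, the LP optimum is 9.00 at (u,v) = (0.5, 1.5), which is not an integer point.
(u,v)=(0,2) is feasible, giving 8.
(u,v)=(1,0) is feasible, giving 6.
The best lattice point is (0,2), giving 8.

8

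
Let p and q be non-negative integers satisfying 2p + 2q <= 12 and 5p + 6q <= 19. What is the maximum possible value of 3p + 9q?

27

The continuous relaxation peaks at (0, 3.17) with value 28.50; rounding to a feasible lattice point costs some objective.
(p,q)=(0,3): 2·0+2·3=6≤12, 5·0+6·3=18≤19, objective 27.
(p,q)=(1,2): 2·1+2·2=6≤12, 5·1+6·2=17≤19, objective 21.
(p,q)=(0,2): 2·0+2·2=4≤12, 5·0+6·2=12≤19, objective 18.
No feasible integer point exceeds 27.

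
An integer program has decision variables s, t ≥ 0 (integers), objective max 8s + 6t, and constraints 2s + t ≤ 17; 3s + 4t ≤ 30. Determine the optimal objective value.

70

Relaxing integrality, the LP optimum is 71.60 at (s,t) = (7.6, 1.8), which is not an integer point.
(s,t)=(8,1): 2·8+1·1=17≤17, 3·8+4·1=28≤30, objective 70.
(s,t)=(7,2): 2·7+1·2=16≤17, 3·7+4·2=29≤30, objective 68.
(s,t)=(8,0): 2·8+1·0=16≤17, 3·8+4·0=24≤30, objective 64.
No feasible integer point exceeds 70.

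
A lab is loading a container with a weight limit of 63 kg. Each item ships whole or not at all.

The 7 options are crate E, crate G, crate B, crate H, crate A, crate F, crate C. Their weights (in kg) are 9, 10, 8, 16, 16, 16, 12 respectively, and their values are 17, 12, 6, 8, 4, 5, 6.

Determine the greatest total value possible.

Allowing fractional choices, the relaxed optimum would be about 51.5, but items are indivisible.
crate E + crate G + crate B + crate H + crate C: weight 9 + 10 + 8 + 16 + 12 = 55 ≤ 63, value 17 + 12 + 6 + 8 + 6 = 49.
crate E + crate G + crate B + crate H + crate F: weight 9 + 10 + 8 + 16 + 16 = 59 ≤ 63, value 17 + 12 + 6 + 8 + 5 = 48.
Best is crate E, crate G, crate B, crate H, and crate C with total value 49.

49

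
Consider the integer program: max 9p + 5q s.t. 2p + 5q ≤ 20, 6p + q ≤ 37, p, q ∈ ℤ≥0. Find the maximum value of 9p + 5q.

The continuous relaxation peaks at (5.89, 1.64) with value 61.25; rounding to a feasible lattice point costs some objective.
(p,q)=(6,1): 2·6+5·1=17≤20, 6·6+1·1=37≤37, objective 59.
(p,q)=(5,2): 2·5+5·2=20≤20, 6·5+1·2=32≤37, objective 55.
(p,q)=(6,0): 2·6+5·0=12≤20, 6·6+1·0=36≤37, objective 54.
Maximum is 59 at (p,q)=(6,1).

59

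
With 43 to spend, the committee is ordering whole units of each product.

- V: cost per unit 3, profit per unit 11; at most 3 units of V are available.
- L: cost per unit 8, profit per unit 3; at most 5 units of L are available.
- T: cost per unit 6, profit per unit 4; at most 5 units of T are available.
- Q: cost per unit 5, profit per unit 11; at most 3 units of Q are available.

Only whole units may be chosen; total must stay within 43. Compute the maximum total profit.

3×V, 3×T, and 3×Q: cost 42 ≤ 43, profit 3·11 + 3·4 + 3·11 = 78.
3×V, 2×T, and 3×Q: cost 36 ≤ 43, profit 3·11 + 2·4 + 3·11 = 74.
Best is 78.

78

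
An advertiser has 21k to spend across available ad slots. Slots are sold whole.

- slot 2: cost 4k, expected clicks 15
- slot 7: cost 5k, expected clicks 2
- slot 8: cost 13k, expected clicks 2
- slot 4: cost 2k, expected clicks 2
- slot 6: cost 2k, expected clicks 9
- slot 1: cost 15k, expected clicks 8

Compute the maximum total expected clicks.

slot 2 + slot 6 + slot 1: cost 4 + 2 + 15 = 21 ≤ 21, expected clicks 15 + 9 + 8 = 32.
slot 2 + slot 7 + slot 4 + slot 6: cost 4 + 5 + 2 + 2 = 13 ≤ 21, expected clicks 15 + 2 + 2 + 9 = 28.
slot 2 + slot 8 + slot 4 + slot 6: cost 4 + 13 + 2 + 2 = 21 ≤ 21, expected clicks 15 + 2 + 2 + 9 = 28.
Best is slot 2, slot 6, and slot 1 with total expected clicks 32.

32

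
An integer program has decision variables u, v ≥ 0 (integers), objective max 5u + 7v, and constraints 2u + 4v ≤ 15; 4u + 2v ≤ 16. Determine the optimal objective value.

(u,v)=(3,2): 2·3+4·2=14≤15, 4·3+2·2=16≤16, objective 29.
(u,v)=(1,3): 2·1+4·3=14≤15, 4·1+2·3=10≤16, objective 26.
(u,v)=(2,2): 2·2+4·2=12≤15, 4·2+2·2=12≤16, objective 24.
The best lattice point is (3,2), giving 29.

29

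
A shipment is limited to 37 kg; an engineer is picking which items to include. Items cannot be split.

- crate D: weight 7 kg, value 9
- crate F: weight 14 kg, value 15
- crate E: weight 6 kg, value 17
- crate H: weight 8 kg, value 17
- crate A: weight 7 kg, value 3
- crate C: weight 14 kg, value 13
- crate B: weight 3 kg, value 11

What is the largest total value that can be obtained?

Take crate F, crate E, crate H, and crate B: weight 14 + 6 + 8 + 3 = 31 ≤ 37, value 15 + 17 + 17 + 11 = 60.
No other feasible combination does better.

60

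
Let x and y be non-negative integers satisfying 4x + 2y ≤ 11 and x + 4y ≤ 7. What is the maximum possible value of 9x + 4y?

22

The continuous relaxation peaks at (2.75, 0) with value 24.75; rounding to a feasible lattice point costs some objective.
(x,y)=(2,1) is feasible, giving 22.
(x,y)=(2,0) is feasible, giving 18.
(x,y)=(1,1) is feasible, giving 13.
(x,y)=(1,0) is feasible, giving 9.
The best lattice point is (2,1), giving 22.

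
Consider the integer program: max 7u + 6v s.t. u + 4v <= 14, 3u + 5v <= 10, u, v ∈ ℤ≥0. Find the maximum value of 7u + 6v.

21

(u,v)=(3,0) is feasible, giving 21.
(u,v)=(2,0) is feasible, giving 14.
Maximum is 21 at (u,v)=(3,0).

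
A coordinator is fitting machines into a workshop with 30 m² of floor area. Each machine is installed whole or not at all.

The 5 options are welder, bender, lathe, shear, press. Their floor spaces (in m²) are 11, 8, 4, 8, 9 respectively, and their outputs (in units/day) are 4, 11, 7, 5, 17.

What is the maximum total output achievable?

bender + lathe + shear + press: floor space 8 + 4 + 8 + 9 = 29 ≤ 30, output 11 + 7 + 5 + 17 = 40.
bender + lathe + press: floor space 8 + 4 + 9 = 21 ≤ 30, output 11 + 7 + 17 = 35.
bender + shear + press: floor space 8 + 8 + 9 = 25 ≤ 30, output 11 + 5 + 17 = 33.
Best is bender, lathe, shear, and press with total output 40.

40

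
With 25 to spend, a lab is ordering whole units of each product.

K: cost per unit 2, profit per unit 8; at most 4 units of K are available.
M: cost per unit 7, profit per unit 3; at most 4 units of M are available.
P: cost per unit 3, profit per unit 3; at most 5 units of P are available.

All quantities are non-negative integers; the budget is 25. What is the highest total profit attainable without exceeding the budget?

This is a bounded integer knapsack.
K has the best ratio (8/2); taking only K gives at most 4×8 = 32 (stopped by the supply cap of 4).
Mixing does better — 4×K and 5×P: cost 23 ≤ 25, profit 4·8 + 5·3 = 47.

47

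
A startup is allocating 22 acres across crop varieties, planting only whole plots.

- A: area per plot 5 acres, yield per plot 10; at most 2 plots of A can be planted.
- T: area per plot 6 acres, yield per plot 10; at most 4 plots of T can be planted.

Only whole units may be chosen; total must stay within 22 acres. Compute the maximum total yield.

40

Take 2×A and 2×T: area 22 ≤ 22, yield 2·10 + 2·10 = 40.
A has the best ratio (10/5) and is taken to its limit of 2; remaining capacity is filled optimally with the others.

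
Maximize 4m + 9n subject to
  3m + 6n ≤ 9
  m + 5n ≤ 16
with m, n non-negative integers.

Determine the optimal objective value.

(m,n)=(1,1) is feasible, giving 13.
(m,n)=(0,1) is feasible, giving 9.
The best lattice point is (1,1), giving 13.

13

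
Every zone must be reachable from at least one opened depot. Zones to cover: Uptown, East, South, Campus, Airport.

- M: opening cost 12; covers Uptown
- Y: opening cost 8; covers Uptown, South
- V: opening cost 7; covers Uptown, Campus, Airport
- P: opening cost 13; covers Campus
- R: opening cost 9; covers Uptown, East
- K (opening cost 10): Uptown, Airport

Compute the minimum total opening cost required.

Choose Y, V, and R: together they cover Uptown, East, South, Campus, Airport — every zone.
Total opening cost: 8 + 7 + 9 = 24.
No cover costs less than 24.

24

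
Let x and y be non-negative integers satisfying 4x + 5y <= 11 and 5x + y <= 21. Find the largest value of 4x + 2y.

8

(x,y)=(2,0) is feasible, giving 8.
(x,y)=(1,1) is feasible, giving 6.
(x,y)=(1,0) is feasible, giving 4.
No feasible integer point exceeds 8.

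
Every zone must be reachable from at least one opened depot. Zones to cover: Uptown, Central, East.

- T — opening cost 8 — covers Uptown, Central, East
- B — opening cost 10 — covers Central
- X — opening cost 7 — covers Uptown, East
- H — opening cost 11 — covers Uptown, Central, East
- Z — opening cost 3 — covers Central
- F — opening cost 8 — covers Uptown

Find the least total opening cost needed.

T alone covers Uptown, Central, East — every zone.
Total opening cost: 8.

8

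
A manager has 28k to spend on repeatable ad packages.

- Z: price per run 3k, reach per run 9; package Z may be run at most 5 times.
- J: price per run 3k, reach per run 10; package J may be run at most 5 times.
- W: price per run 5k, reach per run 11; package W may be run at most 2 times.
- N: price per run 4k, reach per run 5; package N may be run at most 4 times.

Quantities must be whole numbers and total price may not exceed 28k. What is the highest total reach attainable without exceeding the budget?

86

4×Z and 5×J: price 27 ≤ 28, reach 4·9 + 5·10 = 86.
5×Z and 4×J: price 27 ≤ 28, reach 5·9 + 4·10 = 85.
Best is 86.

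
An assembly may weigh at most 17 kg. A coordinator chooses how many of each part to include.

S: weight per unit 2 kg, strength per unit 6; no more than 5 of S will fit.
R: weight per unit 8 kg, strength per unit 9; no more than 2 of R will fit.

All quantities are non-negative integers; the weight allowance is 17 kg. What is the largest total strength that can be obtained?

33

S has the best ratio (6/2); taking only S gives at most 5×6 = 30 (stopped by the supply cap of 5).
Mixing does better — 4×S and 1×R: weight 16 ≤ 17, strength 4·6 + 1·9 = 33.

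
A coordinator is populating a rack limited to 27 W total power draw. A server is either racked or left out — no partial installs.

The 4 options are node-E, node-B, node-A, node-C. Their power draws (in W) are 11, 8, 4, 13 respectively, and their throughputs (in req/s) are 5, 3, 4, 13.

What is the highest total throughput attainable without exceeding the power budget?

Treat it as a binary knapsack problem.
node-E + node-C: power draw 11 + 13 = 24 ≤ 27, throughput 5 + 13 = 18.
node-B + node-A + node-C: power draw 8 + 4 + 13 = 25 ≤ 27, throughput 3 + 4 + 13 = 20.
Best is node-B, node-A, and node-C with total throughput 20.

20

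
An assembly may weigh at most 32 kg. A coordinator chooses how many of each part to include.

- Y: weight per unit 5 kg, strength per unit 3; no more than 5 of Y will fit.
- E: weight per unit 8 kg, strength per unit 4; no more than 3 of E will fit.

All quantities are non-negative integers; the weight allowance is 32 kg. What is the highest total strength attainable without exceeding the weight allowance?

17

Y has the best ratio (3/5); taking only Y gives at most 5×3 = 15 (stopped by the supply cap of 5).
Mixing does better — 3×Y and 2×E: weight 31 ≤ 32, strength 3·3 + 2·4 = 17.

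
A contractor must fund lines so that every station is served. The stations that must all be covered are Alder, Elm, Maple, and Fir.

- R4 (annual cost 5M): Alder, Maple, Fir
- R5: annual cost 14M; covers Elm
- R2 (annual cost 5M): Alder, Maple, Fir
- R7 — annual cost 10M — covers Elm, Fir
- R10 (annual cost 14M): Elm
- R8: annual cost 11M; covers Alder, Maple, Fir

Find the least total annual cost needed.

Choose R4 and R7: together they cover Alder, Elm, Maple, Fir — every station.
Total annual cost: 5 + 10 = 15.
No cover costs less than 15.

15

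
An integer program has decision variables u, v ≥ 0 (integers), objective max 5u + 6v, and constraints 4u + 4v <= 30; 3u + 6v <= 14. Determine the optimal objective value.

The continuous relaxation peaks at (4.67, 0) with value 23.33; rounding to a feasible lattice point costs some objective.
(u,v)=(4,0) is feasible, giving 20.
(u,v)=(3,0) is feasible, giving 15.
No feasible integer point exceeds 20.

20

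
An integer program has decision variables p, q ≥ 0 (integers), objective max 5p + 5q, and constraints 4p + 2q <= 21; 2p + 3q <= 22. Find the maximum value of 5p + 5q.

Relaxing integrality, the LP optimum is 40.62 at (p,q) = (2.38, 5.75), which is not an integer point.
(p,q)=(2,6): 4·2+2·6=20≤21, 2·2+3·6=22≤22, objective 40.
(p,q)=(3,4): 4·3+2·4=20≤21, 2·3+3·4=18≤22, objective 35.
(p,q)=(1,6): 4·1+2·6=16≤21, 2·1+3·6=20≤22, objective 35.
(p,q)=(2,5): 4·2+2·5=18≤21, 2·2+3·5=19≤22, objective 35.
No feasible integer point exceeds 40.

40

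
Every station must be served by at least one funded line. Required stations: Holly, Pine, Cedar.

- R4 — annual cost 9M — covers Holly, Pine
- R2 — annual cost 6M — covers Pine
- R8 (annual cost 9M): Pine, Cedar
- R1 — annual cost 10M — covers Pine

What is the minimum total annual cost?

This is an integer covering problem.
Choose R4 and R8: together they cover Holly, Pine, Cedar — every station.
Total annual cost: 9 + 9 = 18.

18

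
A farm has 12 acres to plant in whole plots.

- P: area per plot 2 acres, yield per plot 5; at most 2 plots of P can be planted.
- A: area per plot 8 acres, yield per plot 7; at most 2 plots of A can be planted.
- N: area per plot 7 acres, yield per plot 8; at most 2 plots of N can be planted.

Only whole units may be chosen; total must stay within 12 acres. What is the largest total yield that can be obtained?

This is a bounded integer knapsack.
P has the best ratio (5/2); taking only P gives at most 2×5 = 10 (stopped by the supply cap of 2).
Mixing does better — 2×P and 1×N: area 11 ≤ 12, yield 2·5 + 1·8 = 18.

18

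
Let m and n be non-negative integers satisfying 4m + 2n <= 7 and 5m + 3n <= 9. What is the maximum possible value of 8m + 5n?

(m,n)=(0,3): 4·0+2·3=6≤7, 5·0+3·3=9≤9, objective 15.
(m,n)=(0,2): 4·0+2·2=4≤7, 5·0+3·2=6≤9, objective 10.
No feasible integer point exceeds 15.

15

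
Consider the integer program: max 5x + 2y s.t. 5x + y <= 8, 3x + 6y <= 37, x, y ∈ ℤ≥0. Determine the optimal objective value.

12

The continuous relaxation peaks at (0.407, 5.96) with value 13.96; rounding to a feasible lattice point costs some objective.
(x,y)=(0,6): 5·0+1·6=6≤8, 3·0+6·6=36≤37, objective 12.
(x,y)=(0,5): 5·0+1·5=5≤8, 3·0+6·5=30≤37, objective 10.
(x,y)=(0,4): 5·0+1·4=4≤8, 3·0+6·4=24≤37, objective 8.
No feasible integer point exceeds 12.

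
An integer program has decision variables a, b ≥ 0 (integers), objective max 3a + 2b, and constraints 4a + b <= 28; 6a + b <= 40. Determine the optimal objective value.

(a,b)=(0,28) is feasible, giving 56.
(a,b)=(0,27) is feasible, giving 54.
Maximum is 56 at (a,b)=(0,28).

56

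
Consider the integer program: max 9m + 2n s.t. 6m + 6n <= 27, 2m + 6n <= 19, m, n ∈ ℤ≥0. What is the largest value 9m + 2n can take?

(m,n)=(4,0) is feasible, giving 36.
(m,n)=(3,1) is feasible, giving 29.
The best lattice point is (4,0), giving 36.

36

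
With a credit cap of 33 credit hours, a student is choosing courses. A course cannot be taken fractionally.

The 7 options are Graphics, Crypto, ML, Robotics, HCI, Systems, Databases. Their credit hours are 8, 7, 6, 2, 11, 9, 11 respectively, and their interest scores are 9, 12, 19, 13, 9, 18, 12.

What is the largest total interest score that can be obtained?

71

Graphics + Crypto + ML + Robotics + Systems: credit hours 8 + 7 + 6 + 2 + 9 = 32 ≤ 33, interest score 9 + 12 + 19 + 13 + 18 = 71.
ML + Robotics + Systems + Databases: credit hours 6 + 2 + 9 + 11 = 28 ≤ 33, interest score 19 + 13 + 18 + 12 = 62.
Crypto + ML + Robotics + Systems: credit hours 7 + 6 + 2 + 9 = 24 ≤ 33, interest score 12 + 19 + 13 + 18 = 62.
Best is Graphics, Crypto, ML, Robotics, and Systems with total interest score 71.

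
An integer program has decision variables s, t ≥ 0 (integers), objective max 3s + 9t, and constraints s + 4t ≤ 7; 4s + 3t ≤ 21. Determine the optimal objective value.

The continuous relaxation peaks at (4.85, 0.538) with value 19.38; rounding to a feasible lattice point costs some objective.
(s,t)=(3,1): 1·3+4·1=7≤7, 4·3+3·1=15≤21, objective 18.
(s,t)=(2,1): 1·2+4·1=6≤7, 4·2+3·1=11≤21, objective 15.
(s,t)=(5,0): 1·5+4·0=5≤7, 4·5+3·0=20≤21, objective 15.
Maximum is 18 at (s,t)=(3,1).

18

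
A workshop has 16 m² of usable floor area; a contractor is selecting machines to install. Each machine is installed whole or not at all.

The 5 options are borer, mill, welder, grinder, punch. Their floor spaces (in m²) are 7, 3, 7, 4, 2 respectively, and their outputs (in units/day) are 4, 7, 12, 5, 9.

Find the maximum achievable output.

33

Take mill, welder, grinder, and punch: floor space 3 + 7 + 4 + 2 = 16 ≤ 16, output 7 + 12 + 5 + 9 = 33.
No other feasible combination does better.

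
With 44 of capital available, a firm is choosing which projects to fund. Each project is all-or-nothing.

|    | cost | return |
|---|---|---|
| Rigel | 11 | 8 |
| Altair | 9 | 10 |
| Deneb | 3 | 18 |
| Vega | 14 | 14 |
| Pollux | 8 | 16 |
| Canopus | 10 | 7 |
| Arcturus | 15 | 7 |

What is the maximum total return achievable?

Altair + Deneb + Vega + Pollux + Canopus: cost 9 + 3 + 14 + 8 + 10 = 44 ≤ 44, return 10 + 18 + 14 + 16 + 7 = 65.
Rigel + Altair + Deneb + Pollux + Canopus: cost 11 + 9 + 3 + 8 + 10 = 41 ≤ 44, return 8 + 10 + 18 + 16 + 7 = 59.
Altair + Deneb + Vega + Pollux: cost 9 + 3 + 14 + 8 = 34 ≤ 44, return 10 + 18 + 14 + 16 = 58.
Best is Altair, Deneb, Vega, Pollux, and Canopus with total return 65.

65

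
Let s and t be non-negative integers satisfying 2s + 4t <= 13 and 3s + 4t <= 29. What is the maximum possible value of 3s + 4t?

(s,t)=(6,0) is feasible, giving 18.
(s,t)=(5,0) is feasible, giving 15.
No feasible integer point exceeds 18.

18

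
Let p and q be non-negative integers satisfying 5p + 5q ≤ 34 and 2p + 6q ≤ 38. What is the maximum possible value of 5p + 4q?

30

The continuous relaxation peaks at (6.8, 0) with value 34.00; rounding to a feasible lattice point costs some objective.
(p,q)=(6,0): 5·6+5·0=30≤34, 2·6+6·0=12≤38, objective 30.
(p,q)=(5,1): 5·5+5·1=30≤34, 2·5+6·1=16≤38, objective 29.
(p,q)=(5,0): 5·5+5·0=25≤34, 2·5+6·0=10≤38, objective 25.
The best lattice point is (6,0), giving 30.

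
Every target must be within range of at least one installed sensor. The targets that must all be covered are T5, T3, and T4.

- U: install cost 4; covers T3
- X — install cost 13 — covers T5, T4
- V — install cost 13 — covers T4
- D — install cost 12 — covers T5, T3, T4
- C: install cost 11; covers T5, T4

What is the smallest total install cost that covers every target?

This is an integer covering problem.
The greedy cost-per-new-target heuristic would pick U and C for 15, but a cheaper cover exists.
D alone covers T5, T3, T4 — every target.
Total install cost: 12.
No cover costs less than 12.

12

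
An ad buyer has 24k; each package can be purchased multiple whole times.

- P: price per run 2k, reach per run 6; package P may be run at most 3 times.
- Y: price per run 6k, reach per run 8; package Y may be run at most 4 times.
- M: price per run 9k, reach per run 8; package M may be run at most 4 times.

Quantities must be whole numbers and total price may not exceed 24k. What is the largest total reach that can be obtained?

P has the best ratio (6/2); taking only P gives at most 3×6 = 18 (stopped by the supply cap of 3).
Mixing does better — 3×P and 3×Y: price 24 ≤ 24, reach 3·6 + 3·8 = 42.

42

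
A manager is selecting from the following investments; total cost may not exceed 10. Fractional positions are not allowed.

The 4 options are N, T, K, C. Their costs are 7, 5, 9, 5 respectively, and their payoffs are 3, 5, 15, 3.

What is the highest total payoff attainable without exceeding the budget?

15

Allowing fractional choices, the relaxed optimum would be about 16.0, but investments are indivisible.
K: cost 9 ≤ 10, payoff 15.
T + C: cost 5 + 5 = 10 ≤ 10, payoff 5 + 3 = 8.
Best is K with total payoff 15.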